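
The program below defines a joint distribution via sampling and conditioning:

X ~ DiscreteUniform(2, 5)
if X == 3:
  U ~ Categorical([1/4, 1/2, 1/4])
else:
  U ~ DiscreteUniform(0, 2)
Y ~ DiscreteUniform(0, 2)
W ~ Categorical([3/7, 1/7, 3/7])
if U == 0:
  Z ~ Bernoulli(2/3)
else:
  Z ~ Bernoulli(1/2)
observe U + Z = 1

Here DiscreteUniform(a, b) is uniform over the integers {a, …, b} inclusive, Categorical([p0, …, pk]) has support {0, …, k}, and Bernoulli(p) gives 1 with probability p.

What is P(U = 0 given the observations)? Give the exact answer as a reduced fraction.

P(U = 0 | obs) = 10/19

Enumerate traces; 72 have nonzero weight after conditioning:
  (X=2, U=0, Y=0, W=0, Z=1) weight 1/126
  (X=2, U=0, Y=0, W=1, Z=1) weight 1/378
  (X=2, U=0, Y=0, W=2, Z=1) weight 1/126
  (X=2, U=0, Y=1, W=0, Z=1) weight 1/126
  (X=2, U=0, Y=1, W=1, Z=1) weight 1/378
  (X=2, U=0, Y=1, W=2, Z=1) weight 1/126
  (X=2, U=0, Y=2, W=0, Z=1) weight 1/126
  (X=2, U=0, Y=2, W=1, Z=1) weight 1/378
  (X=2, U=1, Y=0, W=0, Z=0) weight 1/168
  … 63 more
Group by U:
  weight(U=0) = 5/24
  weight(U=1) = 3/16
Total weight = 5/24 + 3/16 = 19/48
P(U=0 | obs) = 5/24 / 19/48 = 10/19
P(U=1 | obs) = 3/16 / 19/48 = 9/19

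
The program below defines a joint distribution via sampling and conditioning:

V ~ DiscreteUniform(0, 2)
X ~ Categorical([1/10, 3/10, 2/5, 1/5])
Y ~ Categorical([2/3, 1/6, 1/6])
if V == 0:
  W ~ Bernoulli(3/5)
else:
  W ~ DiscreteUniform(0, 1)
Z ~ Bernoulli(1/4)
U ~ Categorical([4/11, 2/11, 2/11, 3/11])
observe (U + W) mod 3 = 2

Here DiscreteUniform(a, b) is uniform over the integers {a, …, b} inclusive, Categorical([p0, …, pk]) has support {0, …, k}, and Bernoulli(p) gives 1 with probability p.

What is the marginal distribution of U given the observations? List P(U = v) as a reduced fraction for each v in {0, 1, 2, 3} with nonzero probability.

Enumerate traces; 144 have nonzero weight after conditioning:
  (V=0, X=0, Y=0, W=0, Z=0, U=2) weight 1/825
  (V=0, X=0, Y=0, W=0, Z=1, U=2) weight 1/2475
  (V=0, X=0, Y=0, W=1, Z=0, U=1) weight 1/550
  (V=0, X=0, Y=0, W=1, Z=1, U=1) weight 1/1650
  (V=0, X=0, Y=1, W=0, Z=0, U=2) weight 1/3300
  (V=0, X=0, Y=1, W=0, Z=1, U=2) weight 1/9900
  (V=0, X=0, Y=1, W=1, Z=0, U=1) weight 1/2200
  (V=0, X=0, Y=1, W=1, Z=1, U=1) weight 1/6600
  … 136 more
Group by U:
  weight(U=1) = 16/165
  weight(U=2) = 14/165
Total weight = 16/165 + 14/165 = 2/11
P(U=1 | obs) = 16/165 / 2/11 = 8/15
P(U=2 | obs) = 14/165 / 2/11 = 7/15

P(U=1) = 8/15, P(U=2) = 7/15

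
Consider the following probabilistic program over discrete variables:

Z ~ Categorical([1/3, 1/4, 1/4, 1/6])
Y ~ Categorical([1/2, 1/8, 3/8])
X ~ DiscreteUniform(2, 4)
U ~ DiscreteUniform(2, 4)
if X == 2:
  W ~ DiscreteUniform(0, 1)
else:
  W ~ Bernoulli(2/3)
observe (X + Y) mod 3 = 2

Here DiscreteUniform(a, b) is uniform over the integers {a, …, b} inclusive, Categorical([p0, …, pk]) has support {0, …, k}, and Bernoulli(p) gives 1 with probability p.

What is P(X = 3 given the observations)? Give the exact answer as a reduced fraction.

P(X = 3 | obs) = 3/8

Enumerate traces; 72 have nonzero weight after conditioning:
  (Z=0, Y=0, X=2, U=2, W=0) weight 1/108
  (Z=0, Y=0, X=2, U=2, W=1) weight 1/108
  (Z=0, Y=0, X=2, U=3, W=0) weight 1/108
  (Z=0, Y=0, X=2, U=3, W=1) weight 1/108
  (Z=0, Y=0, X=2, U=4, W=0) weight 1/108
  (Z=0, Y=0, X=2, U=4, W=1) weight 1/108
  (Z=0, Y=1, X=4, U=2, W=0) weight 1/648
  (Z=0, Y=1, X=4, U=2, W=1) weight 1/324
  (Z=0, Y=2, X=3, U=2, W=0) weight 1/216
  … 63 more
Group by X:
  weight(X=2) = 1/6
  weight(X=3) = 1/8
  weight(X=4) = 1/24
Total weight = 1/6 + 1/8 + 1/24 = 1/3
P(X=2 | obs) = 1/6 / 1/3 = 1/2
P(X=3 | obs) = 1/8 / 1/3 = 3/8
P(X=4 | obs) = 1/24 / 1/3 = 1/8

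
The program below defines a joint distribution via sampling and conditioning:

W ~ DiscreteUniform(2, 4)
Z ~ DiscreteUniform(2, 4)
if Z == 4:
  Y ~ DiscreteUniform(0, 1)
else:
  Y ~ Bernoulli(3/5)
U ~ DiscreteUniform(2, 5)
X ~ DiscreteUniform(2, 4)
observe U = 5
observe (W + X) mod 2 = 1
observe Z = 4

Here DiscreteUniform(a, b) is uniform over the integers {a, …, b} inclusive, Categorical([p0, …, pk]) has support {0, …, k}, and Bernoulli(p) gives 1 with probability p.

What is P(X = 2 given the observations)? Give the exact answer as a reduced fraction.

Enumerate traces; 8 have nonzero weight after conditioning:
  (W=2, Z=4, Y=0, U=5, X=3) weight 1/216
  (W=2, Z=4, Y=1, U=5, X=3) weight 1/216
  (W=3, Z=4, Y=0, U=5, X=2) weight 1/216
  (W=3, Z=4, Y=0, U=5, X=4) weight 1/216
  (W=3, Z=4, Y=1, U=5, X=2) weight 1/216
  (W=3, Z=4, Y=1, U=5, X=4) weight 1/216
  (W=4, Z=4, Y=0, U=5, X=3) weight 1/216
  (W=4, Z=4, Y=1, U=5, X=3) weight 1/216
Group by X:
  weight(X=2) = 1/108
  weight(X=3) = 1/54
  weight(X=4) = 1/108
Total weight = 1/108 + 1/54 + 1/108 = 1/27
P(X=2 | obs) = 1/108 / 1/27 = 1/4
P(X=3 | obs) = 1/54 / 1/27 = 1/2
P(X=4 | obs) = 1/108 / 1/27 = 1/4

P(X = 2 | obs) = 1/4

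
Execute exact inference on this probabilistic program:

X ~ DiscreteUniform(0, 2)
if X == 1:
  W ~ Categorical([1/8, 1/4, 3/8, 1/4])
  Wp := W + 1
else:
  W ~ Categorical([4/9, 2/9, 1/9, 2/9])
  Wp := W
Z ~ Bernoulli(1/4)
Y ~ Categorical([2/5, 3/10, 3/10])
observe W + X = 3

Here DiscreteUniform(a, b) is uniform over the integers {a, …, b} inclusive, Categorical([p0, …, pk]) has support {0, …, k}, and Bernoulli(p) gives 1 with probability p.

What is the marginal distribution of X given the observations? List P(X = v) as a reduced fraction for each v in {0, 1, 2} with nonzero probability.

Enumerate traces; 18 have nonzero weight after conditioning:
  (X=0, W=3, Z=0, Y=0) weight 1/45
  (X=0, W=3, Z=0, Y=1) weight 1/60
  (X=0, W=3, Z=0, Y=2) weight 1/60
  (X=0, W=3, Z=1, Y=0) weight 1/135
  (X=0, W=3, Z=1, Y=1) weight 1/180
  (X=0, W=3, Z=1, Y=2) weight 1/180
  (X=1, W=2, Z=0, Y=0) weight 3/80
  (X=1, W=2, Z=0, Y=1) weight 9/320
  (X=2, W=1, Z=0, Y=0) weight 1/45
  … 9 more
Group by X:
  weight(X=0) = 2/27
  weight(X=1) = 1/8
  weight(X=2) = 2/27
Total weight = 2/27 + 1/8 + 2/27 = 59/216
P(X=0 | obs) = 2/27 / 59/216 = 16/59
P(X=1 | obs) = 1/8 / 59/216 = 27/59
P(X=2 | obs) = 2/27 / 59/216 = 16/59

P(X=0) = 16/59, P(X=1) = 27/59, P(X=2) = 16/59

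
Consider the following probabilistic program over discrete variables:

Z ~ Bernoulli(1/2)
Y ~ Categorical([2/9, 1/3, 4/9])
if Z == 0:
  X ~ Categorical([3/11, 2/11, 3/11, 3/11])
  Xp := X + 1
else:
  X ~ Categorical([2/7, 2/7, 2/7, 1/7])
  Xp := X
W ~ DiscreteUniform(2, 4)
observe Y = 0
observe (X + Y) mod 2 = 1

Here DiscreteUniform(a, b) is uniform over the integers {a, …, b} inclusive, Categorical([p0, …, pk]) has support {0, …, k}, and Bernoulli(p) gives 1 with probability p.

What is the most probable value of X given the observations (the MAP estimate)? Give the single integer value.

Enumerate traces; 12 have nonzero weight after conditioning:
  (Z=0, Y=0, X=1, W=2) weight 2/297
  (Z=0, Y=0, X=1, W=3) weight 2/297
  (Z=0, Y=0, X=1, W=4) weight 2/297
  (Z=0, Y=0, X=3, W=2) weight 1/99
  (Z=0, Y=0, X=3, W=3) weight 1/99
  (Z=0, Y=0, X=3, W=4) weight 1/99
  (Z=1, Y=0, X=1, W=2) weight 2/189
  (Z=1, Y=0, X=1, W=3) weight 2/189
  … 4 more
Group by X:
  weight(X=1) = 4/77
  weight(X=3) = 32/693
Total weight = 4/77 + 32/693 = 68/693
P(X=1 | obs) = 4/77 / 68/693 = 9/17
P(X=3 | obs) = 32/693 / 68/693 = 8/17
argmax = 1

argmax_v P(X = v | obs) = 1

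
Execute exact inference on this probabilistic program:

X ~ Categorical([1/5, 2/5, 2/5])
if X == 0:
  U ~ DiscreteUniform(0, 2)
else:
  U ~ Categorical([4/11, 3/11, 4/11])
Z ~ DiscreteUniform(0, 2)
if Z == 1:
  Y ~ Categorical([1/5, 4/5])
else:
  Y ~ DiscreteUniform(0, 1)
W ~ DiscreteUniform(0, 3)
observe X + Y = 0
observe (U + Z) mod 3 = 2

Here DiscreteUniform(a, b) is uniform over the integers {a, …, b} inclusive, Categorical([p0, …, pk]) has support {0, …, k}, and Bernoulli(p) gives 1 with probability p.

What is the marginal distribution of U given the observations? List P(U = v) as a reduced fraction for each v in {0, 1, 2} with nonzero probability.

Enumerate traces; 12 have nonzero weight after conditioning:
  (X=0, U=0, Z=2, Y=0, W=0) weight 1/360
  (X=0, U=0, Z=2, Y=0, W=1) weight 1/360
  (X=0, U=0, Z=2, Y=0, W=2) weight 1/360
  (X=0, U=0, Z=2, Y=0, W=3) weight 1/360
  (X=0, U=1, Z=1, Y=0, W=0) weight 1/900
  (X=0, U=1, Z=1, Y=0, W=1) weight 1/900
  (X=0, U=1, Z=1, Y=0, W=2) weight 1/900
  (X=0, U=1, Z=1, Y=0, W=3) weight 1/900
  (X=0, U=2, Z=0, Y=0, W=0) weight 1/360
  … 3 more
Group by U:
  weight(U=0) = 1/90
  weight(U=1) = 1/225
  weight(U=2) = 1/90
Total weight = 1/90 + 1/225 + 1/90 = 2/75
P(U=0 | obs) = 1/90 / 2/75 = 5/12
P(U=1 | obs) = 1/225 / 2/75 = 1/6
P(U=2 | obs) = 1/90 / 2/75 = 5/12

P(U=0) = 5/12, P(U=1) = 1/6, P(U=2) = 5/12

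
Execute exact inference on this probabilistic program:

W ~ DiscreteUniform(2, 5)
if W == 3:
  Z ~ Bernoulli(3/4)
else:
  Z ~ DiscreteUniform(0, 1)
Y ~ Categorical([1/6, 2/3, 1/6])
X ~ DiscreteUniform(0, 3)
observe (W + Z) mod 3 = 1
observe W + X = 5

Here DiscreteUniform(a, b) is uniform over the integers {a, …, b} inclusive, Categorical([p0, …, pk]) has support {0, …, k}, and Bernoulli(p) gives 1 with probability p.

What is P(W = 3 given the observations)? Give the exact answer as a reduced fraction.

P(W = 3 | obs) = 3/5

Enumerate traces; 6 have nonzero weight after conditioning:
  (W=3, Z=1, Y=0, X=2) weight 1/128
  (W=3, Z=1, Y=1, X=2) weight 1/32
  (W=3, Z=1, Y=2, X=2) weight 1/128
  (W=4, Z=0, Y=0, X=1) weight 1/192
  (W=4, Z=0, Y=1, X=1) weight 1/48
  (W=4, Z=0, Y=2, X=1) weight 1/192
Group by W:
  weight(W=3) = 3/64
  weight(W=4) = 1/32
Total weight = 3/64 + 1/32 = 5/64
P(W=3 | obs) = 3/64 / 5/64 = 3/5
P(W=4 | obs) = 1/32 / 5/64 = 2/5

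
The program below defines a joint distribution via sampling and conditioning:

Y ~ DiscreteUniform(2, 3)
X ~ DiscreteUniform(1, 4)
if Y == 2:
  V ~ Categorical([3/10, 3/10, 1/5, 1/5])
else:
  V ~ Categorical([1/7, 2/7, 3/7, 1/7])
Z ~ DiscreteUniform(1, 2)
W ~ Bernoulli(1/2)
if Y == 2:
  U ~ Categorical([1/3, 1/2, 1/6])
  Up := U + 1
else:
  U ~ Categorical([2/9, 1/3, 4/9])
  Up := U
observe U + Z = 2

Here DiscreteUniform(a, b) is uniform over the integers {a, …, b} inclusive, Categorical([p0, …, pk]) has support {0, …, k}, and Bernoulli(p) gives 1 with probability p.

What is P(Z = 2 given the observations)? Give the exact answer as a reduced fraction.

P(Z = 2 | obs) = 2/5

Enumerate traces; 128 have nonzero weight after conditioning:
  (Y=2, X=1, V=0, Z=1, W=0, U=1) weight 3/640
  (Y=2, X=1, V=0, Z=1, W=1, U=1) weight 3/640
  (Y=2, X=1, V=0, Z=2, W=0, U=0) weight 1/320
  (Y=2, X=1, V=0, Z=2, W=1, U=0) weight 1/320
  (Y=2, X=1, V=1, Z=1, W=0, U=1) weight 3/640
  (Y=2, X=1, V=1, Z=1, W=1, U=1) weight 3/640
  (Y=2, X=1, V=1, Z=2, W=0, U=0) weight 1/320
  (Y=2, X=1, V=1, Z=2, W=1, U=0) weight 1/320
  … 120 more
Group by Z:
  weight(Z=1) = 5/24
  weight(Z=2) = 5/36
Total weight = 5/24 + 5/36 = 25/72
P(Z=1 | obs) = 5/24 / 25/72 = 3/5
P(Z=2 | obs) = 5/36 / 25/72 = 2/5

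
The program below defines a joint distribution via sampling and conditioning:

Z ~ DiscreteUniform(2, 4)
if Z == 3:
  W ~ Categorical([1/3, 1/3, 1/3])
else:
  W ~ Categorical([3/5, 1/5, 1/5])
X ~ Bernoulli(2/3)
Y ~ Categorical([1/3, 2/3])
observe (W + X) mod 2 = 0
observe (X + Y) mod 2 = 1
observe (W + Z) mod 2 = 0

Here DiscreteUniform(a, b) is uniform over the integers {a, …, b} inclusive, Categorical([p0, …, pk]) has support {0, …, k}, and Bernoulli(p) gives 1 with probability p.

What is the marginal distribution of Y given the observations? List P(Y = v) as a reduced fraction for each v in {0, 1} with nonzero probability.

Enumerate traces; 5 have nonzero weight after conditioning:
  (Z=2, W=0, X=0, Y=1) weight 2/45
  (Z=2, W=2, X=0, Y=1) weight 2/135
  (Z=3, W=1, X=1, Y=0) weight 2/81
  (Z=4, W=0, X=0, Y=1) weight 2/45
  (Z=4, W=2, X=0, Y=1) weight 2/135
Group by Y:
  weight(Y=0) = 2/81
  weight(Y=1) = 16/135
Total weight = 2/81 + 16/135 = 58/405
P(Y=0 | obs) = 2/81 / 58/405 = 5/29
P(Y=1 | obs) = 16/135 / 58/405 = 24/29

P(Y=0) = 5/29, P(Y=1) = 24/29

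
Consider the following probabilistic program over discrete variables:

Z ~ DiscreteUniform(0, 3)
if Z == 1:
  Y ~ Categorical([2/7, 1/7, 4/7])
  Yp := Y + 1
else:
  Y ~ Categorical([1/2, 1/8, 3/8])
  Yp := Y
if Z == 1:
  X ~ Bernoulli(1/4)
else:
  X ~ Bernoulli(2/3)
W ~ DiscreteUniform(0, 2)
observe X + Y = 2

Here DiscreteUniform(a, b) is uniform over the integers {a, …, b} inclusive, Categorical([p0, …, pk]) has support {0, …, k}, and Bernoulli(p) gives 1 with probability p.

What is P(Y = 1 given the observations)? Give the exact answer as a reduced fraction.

P(Y = 1 | obs) = 16/61

Enumerate traces; 24 have nonzero weight after conditioning:
  (Z=0, Y=1, X=1, W=0) weight 1/144
  (Z=0, Y=1, X=1, W=1) weight 1/144
  (Z=0, Y=1, X=1, W=2) weight 1/144
  (Z=0, Y=2, X=0, W=0) weight 1/96
  (Z=0, Y=2, X=0, W=1) weight 1/96
  (Z=0, Y=2, X=0, W=2) weight 1/96
  (Z=1, Y=1, X=1, W=0) weight 1/336
  (Z=1, Y=1, X=1, W=1) weight 1/336
  … 16 more
Group by Y:
  weight(Y=1) = 1/14
  weight(Y=2) = 45/224
Total weight = 1/14 + 45/224 = 61/224
P(Y=1 | obs) = 1/14 / 61/224 = 16/61
P(Y=2 | obs) = 45/224 / 61/224 = 45/61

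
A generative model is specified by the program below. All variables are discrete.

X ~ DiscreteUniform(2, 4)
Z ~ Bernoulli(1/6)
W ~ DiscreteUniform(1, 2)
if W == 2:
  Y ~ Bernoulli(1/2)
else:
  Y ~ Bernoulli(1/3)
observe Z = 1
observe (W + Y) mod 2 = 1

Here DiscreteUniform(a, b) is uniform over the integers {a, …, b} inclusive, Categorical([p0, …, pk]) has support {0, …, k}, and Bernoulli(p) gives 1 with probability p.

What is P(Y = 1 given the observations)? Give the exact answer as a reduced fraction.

P(Y = 1 | obs) = 3/7

Enumerate traces; 6 have nonzero weight after conditioning:
  (X=2, Z=1, W=1, Y=0) weight 1/54
  (X=2, Z=1, W=2, Y=1) weight 1/72
  (X=3, Z=1, W=1, Y=0) weight 1/54
  (X=3, Z=1, W=2, Y=1) weight 1/72
  (X=4, Z=1, W=1, Y=0) weight 1/54
  (X=4, Z=1, W=2, Y=1) weight 1/72
Group by Y:
  weight(Y=0) = 1/18
  weight(Y=1) = 1/24
Total weight = 1/18 + 1/24 = 7/72
P(Y=0 | obs) = 1/18 / 7/72 = 4/7
P(Y=1 | obs) = 1/24 / 7/72 = 3/7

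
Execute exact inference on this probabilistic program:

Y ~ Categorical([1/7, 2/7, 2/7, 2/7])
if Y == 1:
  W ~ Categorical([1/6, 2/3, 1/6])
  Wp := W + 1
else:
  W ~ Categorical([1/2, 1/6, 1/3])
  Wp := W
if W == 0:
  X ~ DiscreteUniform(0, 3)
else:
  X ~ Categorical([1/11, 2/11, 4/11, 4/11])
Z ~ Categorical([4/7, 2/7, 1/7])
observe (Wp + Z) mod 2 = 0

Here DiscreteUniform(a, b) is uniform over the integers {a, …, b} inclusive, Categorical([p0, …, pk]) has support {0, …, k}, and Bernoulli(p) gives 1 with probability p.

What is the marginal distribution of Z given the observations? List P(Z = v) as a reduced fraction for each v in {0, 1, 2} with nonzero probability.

P(Z=0) = 44/61, P(Z=1) = 6/61, P(Z=2) = 11/61

Enumerate traces; 76 have nonzero weight after conditioning:
  (Y=0, W=0, X=0, Z=0) weight 1/98
  (Y=0, W=0, X=0, Z=2) weight 1/392
  (Y=0, W=0, X=1, Z=0) weight 1/98
  (Y=0, W=0, X=1, Z=2) weight 1/392
  (Y=0, W=0, X=2, Z=0) weight 1/98
  (Y=0, W=0, X=2, Z=2) weight 1/392
  (Y=0, W=0, X=3, Z=0) weight 1/98
  (Y=0, W=0, X=3, Z=2) weight 1/392
  (Y=0, W=1, X=0, Z=1) weight 1/1617
  … 67 more
Group by Z:
  weight(Z=0) = 22/49
  weight(Z=1) = 3/49
  weight(Z=2) = 11/98
Total weight = 22/49 + 3/49 + 11/98 = 61/98
P(Z=0 | obs) = 22/49 / 61/98 = 44/61
P(Z=1 | obs) = 3/49 / 61/98 = 6/61
P(Z=2 | obs) = 11/98 / 61/98 = 11/61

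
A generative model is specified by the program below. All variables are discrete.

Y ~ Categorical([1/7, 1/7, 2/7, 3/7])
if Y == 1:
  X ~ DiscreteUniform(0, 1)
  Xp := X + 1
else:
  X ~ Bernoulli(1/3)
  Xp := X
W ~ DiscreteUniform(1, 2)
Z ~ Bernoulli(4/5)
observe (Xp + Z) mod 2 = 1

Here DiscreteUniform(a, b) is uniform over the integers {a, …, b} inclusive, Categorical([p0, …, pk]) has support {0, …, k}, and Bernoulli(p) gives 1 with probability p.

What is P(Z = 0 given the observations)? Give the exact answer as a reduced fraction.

P(Z = 0 | obs) = 5/41

Enumerate traces; 16 have nonzero weight after conditioning:
  (Y=0, X=0, W=1, Z=1) weight 4/105
  (Y=0, X=0, W=2, Z=1) weight 4/105
  (Y=0, X=1, W=1, Z=0) weight 1/210
  (Y=0, X=1, W=2, Z=0) weight 1/210
  (Y=1, X=0, W=1, Z=0) weight 1/140
  (Y=1, X=0, W=2, Z=0) weight 1/140
  (Y=1, X=1, W=1, Z=1) weight 1/35
  (Y=1, X=1, W=2, Z=1) weight 1/35
  … 8 more
Group by Z:
  weight(Z=0) = 1/14
  weight(Z=1) = 18/35
Total weight = 1/14 + 18/35 = 41/70
P(Z=0 | obs) = 1/14 / 41/70 = 5/41
P(Z=1 | obs) = 18/35 / 41/70 = 36/41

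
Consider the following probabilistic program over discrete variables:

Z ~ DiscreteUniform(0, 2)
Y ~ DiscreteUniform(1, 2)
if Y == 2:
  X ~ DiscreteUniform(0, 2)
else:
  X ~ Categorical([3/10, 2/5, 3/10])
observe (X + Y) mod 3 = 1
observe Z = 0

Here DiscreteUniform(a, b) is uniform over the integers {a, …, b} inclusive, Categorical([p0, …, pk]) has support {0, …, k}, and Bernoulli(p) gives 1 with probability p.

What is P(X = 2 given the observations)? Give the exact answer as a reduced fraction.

Enumerate traces; 2 have nonzero weight after conditioning:
  (Z=0, Y=1, X=0) weight 1/20
  (Z=0, Y=2, X=2) weight 1/18
Group by X:
  weight(X=0) = 1/20
  weight(X=2) = 1/18
Total weight = 1/20 + 1/18 = 19/180
P(X=0 | obs) = 1/20 / 19/180 = 9/19
P(X=2 | obs) = 1/18 / 19/180 = 10/19

P(X = 2 | obs) = 10/19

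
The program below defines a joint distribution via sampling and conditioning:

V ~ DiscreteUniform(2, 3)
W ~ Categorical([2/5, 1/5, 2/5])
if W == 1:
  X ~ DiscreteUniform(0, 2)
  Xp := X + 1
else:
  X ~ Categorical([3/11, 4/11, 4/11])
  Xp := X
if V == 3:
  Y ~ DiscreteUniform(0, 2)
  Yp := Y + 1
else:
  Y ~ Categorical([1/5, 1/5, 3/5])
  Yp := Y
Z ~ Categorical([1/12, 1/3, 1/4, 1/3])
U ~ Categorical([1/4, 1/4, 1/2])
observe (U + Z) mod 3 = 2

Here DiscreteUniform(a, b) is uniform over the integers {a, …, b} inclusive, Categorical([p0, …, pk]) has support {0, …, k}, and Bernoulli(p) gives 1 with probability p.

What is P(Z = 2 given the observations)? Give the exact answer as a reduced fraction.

P(Z = 2 | obs) = 3/17

Enumerate traces; 216 have nonzero weight after conditioning:
  (V=2, W=0, X=0, Y=0, Z=0, U=2) weight 1/2200
  (V=2, W=0, X=0, Y=0, Z=1, U=1) weight 1/1100
  (V=2, W=0, X=0, Y=0, Z=2, U=0) weight 3/4400
  (V=2, W=0, X=0, Y=0, Z=3, U=2) weight 1/550
  (V=2, W=0, X=0, Y=1, Z=0, U=2) weight 1/2200
  (V=2, W=0, X=0, Y=1, Z=1, U=1) weight 1/1100
  (V=2, W=0, X=0, Y=1, Z=2, U=0) weight 3/4400
  (V=2, W=0, X=0, Y=1, Z=3, U=2) weight 1/550
  … 208 more
Group by Z:
  weight(Z=0) = 1/24
  weight(Z=1) = 1/12
  weight(Z=2) = 1/16
  weight(Z=3) = 1/6
Total weight = 1/24 + 1/12 + 1/16 + 1/6 = 17/48
P(Z=0 | obs) = 1/24 / 17/48 = 2/17
P(Z=1 | obs) = 1/12 / 17/48 = 4/17
P(Z=2 | obs) = 1/16 / 17/48 = 3/17
P(Z=3 | obs) = 1/6 / 17/48 = 8/17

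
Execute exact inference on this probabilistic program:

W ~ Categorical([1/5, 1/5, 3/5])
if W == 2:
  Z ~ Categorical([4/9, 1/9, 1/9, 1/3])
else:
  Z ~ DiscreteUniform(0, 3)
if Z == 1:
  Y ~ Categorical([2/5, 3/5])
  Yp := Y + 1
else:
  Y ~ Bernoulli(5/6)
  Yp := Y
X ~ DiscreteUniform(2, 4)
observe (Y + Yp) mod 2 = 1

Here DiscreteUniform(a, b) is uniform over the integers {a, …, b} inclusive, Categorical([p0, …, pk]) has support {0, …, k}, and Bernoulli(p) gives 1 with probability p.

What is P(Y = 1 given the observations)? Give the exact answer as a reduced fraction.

Enumerate traces; 18 have nonzero weight after conditioning:
  (W=0, Z=1, Y=0, X=2) weight 1/150
  (W=0, Z=1, Y=0, X=3) weight 1/150
  (W=0, Z=1, Y=0, X=4) weight 1/150
  (W=0, Z=1, Y=1, X=2) weight 1/100
  (W=0, Z=1, Y=1, X=3) weight 1/100
  (W=0, Z=1, Y=1, X=4) weight 1/100
  (W=1, Z=1, Y=0, X=2) weight 1/150
  (W=1, Z=1, Y=0, X=3) weight 1/150
  … 10 more
Group by Y:
  weight(Y=0) = 1/15
  weight(Y=1) = 1/10
Total weight = 1/15 + 1/10 = 1/6
P(Y=0 | obs) = 1/15 / 1/6 = 2/5
P(Y=1 | obs) = 1/10 / 1/6 = 3/5

P(Y = 1 | obs) = 3/5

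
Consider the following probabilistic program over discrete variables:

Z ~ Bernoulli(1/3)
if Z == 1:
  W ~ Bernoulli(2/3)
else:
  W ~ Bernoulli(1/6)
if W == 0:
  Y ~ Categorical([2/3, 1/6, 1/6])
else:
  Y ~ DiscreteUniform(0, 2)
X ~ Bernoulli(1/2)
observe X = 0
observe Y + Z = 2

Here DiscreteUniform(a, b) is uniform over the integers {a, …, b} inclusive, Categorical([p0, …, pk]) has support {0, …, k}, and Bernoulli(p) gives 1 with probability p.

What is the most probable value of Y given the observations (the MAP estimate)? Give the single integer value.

Enumerate traces; 4 have nonzero weight after conditioning:
  (Z=0, W=0, Y=2, X=0) weight 5/108
  (Z=0, W=1, Y=2, X=0) weight 1/54
  (Z=1, W=0, Y=1, X=0) weight 1/108
  (Z=1, W=1, Y=1, X=0) weight 1/27
Group by Y:
  weight(Y=1) = 5/108
  weight(Y=2) = 7/108
Total weight = 5/108 + 7/108 = 1/9
P(Y=1 | obs) = 5/108 / 1/9 = 5/12
P(Y=2 | obs) = 7/108 / 1/9 = 7/12
argmax = 2

argmax_v P(Y = v | obs) = 2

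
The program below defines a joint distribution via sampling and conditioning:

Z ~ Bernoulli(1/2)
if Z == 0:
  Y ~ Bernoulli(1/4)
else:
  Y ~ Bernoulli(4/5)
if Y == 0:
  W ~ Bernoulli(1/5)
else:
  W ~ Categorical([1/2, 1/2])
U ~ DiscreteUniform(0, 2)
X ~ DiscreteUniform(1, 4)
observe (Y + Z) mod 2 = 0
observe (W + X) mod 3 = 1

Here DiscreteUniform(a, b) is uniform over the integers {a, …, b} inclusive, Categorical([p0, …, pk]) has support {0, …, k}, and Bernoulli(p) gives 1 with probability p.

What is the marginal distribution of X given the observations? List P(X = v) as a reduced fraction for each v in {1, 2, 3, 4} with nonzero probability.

P(X=1) = 20/51, P(X=3) = 11/51, P(X=4) = 20/51

Enumerate traces; 18 have nonzero weight after conditioning:
  (Z=0, Y=0, W=0, U=0, X=1) weight 1/40
  (Z=0, Y=0, W=0, U=0, X=4) weight 1/40
  (Z=0, Y=0, W=0, U=1, X=1) weight 1/40
  (Z=0, Y=0, W=0, U=1, X=4) weight 1/40
  (Z=0, Y=0, W=0, U=2, X=1) weight 1/40
  (Z=0, Y=0, W=0, U=2, X=4) weight 1/40
  (Z=0, Y=0, W=1, U=0, X=3) weight 1/160
  (Z=0, Y=0, W=1, U=1, X=3) weight 1/160
  … 10 more
Group by X:
  weight(X=1) = 1/8
  weight(X=3) = 11/160
  weight(X=4) = 1/8
Total weight = 1/8 + 11/160 + 1/8 = 51/160
P(X=1 | obs) = 1/8 / 51/160 = 20/51
P(X=3 | obs) = 11/160 / 51/160 = 11/51
P(X=4 | obs) = 1/8 / 51/160 = 20/51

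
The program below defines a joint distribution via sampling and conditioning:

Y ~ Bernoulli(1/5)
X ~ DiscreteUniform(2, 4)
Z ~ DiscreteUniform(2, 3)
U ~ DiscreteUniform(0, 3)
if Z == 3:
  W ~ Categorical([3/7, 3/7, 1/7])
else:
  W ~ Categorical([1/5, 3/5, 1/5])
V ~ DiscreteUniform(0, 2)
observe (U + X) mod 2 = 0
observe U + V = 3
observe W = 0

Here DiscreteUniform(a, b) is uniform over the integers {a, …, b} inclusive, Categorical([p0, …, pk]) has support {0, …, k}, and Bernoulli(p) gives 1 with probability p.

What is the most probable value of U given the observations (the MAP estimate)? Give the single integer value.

Enumerate traces; 16 have nonzero weight after conditioning:
  (Y=0, X=2, Z=2, U=2, W=0, V=1) weight 1/450
  (Y=0, X=2, Z=3, U=2, W=0, V=1) weight 1/210
  (Y=0, X=3, Z=2, U=1, W=0, V=2) weight 1/450
  (Y=0, X=3, Z=2, U=3, W=0, V=0) weight 1/450
  (Y=0, X=3, Z=3, U=1, W=0, V=2) weight 1/210
  (Y=0, X=3, Z=3, U=3, W=0, V=0) weight 1/210
  (Y=0, X=4, Z=2, U=2, W=0, V=1) weight 1/450
  (Y=0, X=4, Z=3, U=2, W=0, V=1) weight 1/210
  … 8 more
Group by U:
  weight(U=1) = 11/1260
  weight(U=2) = 11/630
  weight(U=3) = 11/1260
Total weight = 11/1260 + 11/630 + 11/1260 = 11/315
P(U=1 | obs) = 11/1260 / 11/315 = 1/4
P(U=2 | obs) = 11/630 / 11/315 = 1/2
P(U=3 | obs) = 11/1260 / 11/315 = 1/4
argmax = 2

argmax_v P(U = v | obs) = 2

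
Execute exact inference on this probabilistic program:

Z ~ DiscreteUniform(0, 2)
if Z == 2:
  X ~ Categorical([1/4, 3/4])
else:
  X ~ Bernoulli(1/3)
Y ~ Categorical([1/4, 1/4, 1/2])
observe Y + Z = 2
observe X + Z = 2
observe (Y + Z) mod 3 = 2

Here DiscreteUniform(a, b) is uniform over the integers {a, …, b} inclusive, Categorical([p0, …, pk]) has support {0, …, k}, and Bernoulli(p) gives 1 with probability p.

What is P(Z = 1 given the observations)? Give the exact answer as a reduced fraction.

Enumerate traces; 2 have nonzero weight after conditioning:
  (Z=1, X=1, Y=1) weight 1/36
  (Z=2, X=0, Y=0) weight 1/48
Group by Z:
  weight(Z=1) = 1/36
  weight(Z=2) = 1/48
Total weight = 1/36 + 1/48 = 7/144
P(Z=1 | obs) = 1/36 / 7/144 = 4/7
P(Z=2 | obs) = 1/48 / 7/144 = 3/7

P(Z = 1 | obs) = 4/7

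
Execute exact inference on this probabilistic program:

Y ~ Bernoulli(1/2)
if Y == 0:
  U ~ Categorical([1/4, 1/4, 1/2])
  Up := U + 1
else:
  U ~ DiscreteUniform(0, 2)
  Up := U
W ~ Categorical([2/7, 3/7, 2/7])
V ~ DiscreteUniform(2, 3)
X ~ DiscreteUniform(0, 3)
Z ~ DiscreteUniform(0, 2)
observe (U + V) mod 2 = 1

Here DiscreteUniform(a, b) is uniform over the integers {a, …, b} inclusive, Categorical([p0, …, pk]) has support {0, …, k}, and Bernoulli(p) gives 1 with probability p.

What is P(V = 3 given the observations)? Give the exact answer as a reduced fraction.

Enumerate traces; 216 have nonzero weight after conditioning:
  (Y=0, U=0, W=0, V=3, X=0, Z=0) weight 1/672
  (Y=0, U=0, W=0, V=3, X=0, Z=1) weight 1/672
  (Y=0, U=0, W=0, V=3, X=0, Z=2) weight 1/672
  (Y=0, U=0, W=0, V=3, X=1, Z=0) weight 1/672
  (Y=0, U=0, W=0, V=3, X=1, Z=1) weight 1/672
  (Y=0, U=0, W=0, V=3, X=1, Z=2) weight 1/672
  (Y=0, U=0, W=0, V=3, X=2, Z=0) weight 1/672
  (Y=0, U=0, W=0, V=3, X=2, Z=1) weight 1/672
  (Y=0, U=1, W=0, V=2, X=0, Z=0) weight 1/672
  … 207 more
Group by V:
  weight(V=2) = 7/48
  weight(V=3) = 17/48
Total weight = 7/48 + 17/48 = 1/2
P(V=2 | obs) = 7/48 / 1/2 = 7/24
P(V=3 | obs) = 17/48 / 1/2 = 17/24

P(V = 3 | obs) = 17/24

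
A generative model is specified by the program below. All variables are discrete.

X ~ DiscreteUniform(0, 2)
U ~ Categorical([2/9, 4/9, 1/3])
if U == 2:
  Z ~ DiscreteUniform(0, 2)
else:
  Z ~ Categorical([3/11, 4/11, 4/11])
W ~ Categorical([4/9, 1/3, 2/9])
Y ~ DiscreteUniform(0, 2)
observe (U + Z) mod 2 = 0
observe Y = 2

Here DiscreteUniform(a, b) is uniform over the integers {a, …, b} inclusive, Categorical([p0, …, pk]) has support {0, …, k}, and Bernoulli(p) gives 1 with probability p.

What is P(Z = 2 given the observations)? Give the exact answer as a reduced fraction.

Enumerate traces; 45 have nonzero weight after conditioning:
  (X=0, U=0, Z=0, W=0, Y=2) weight 8/2673
  (X=0, U=0, Z=0, W=1, Y=2) weight 2/891
  (X=0, U=0, Z=0, W=2, Y=2) weight 4/2673
  (X=0, U=0, Z=2, W=0, Y=2) weight 32/8019
  (X=0, U=0, Z=2, W=1, Y=2) weight 8/2673
  (X=0, U=0, Z=2, W=2, Y=2) weight 16/8019
  (X=0, U=1, Z=1, W=0, Y=2) weight 64/8019
  (X=0, U=1, Z=1, W=1, Y=2) weight 16/2673
  … 37 more
Group by Z:
  weight(Z=0) = 17/297
  weight(Z=1) = 16/297
  weight(Z=2) = 19/297
Total weight = 17/297 + 16/297 + 19/297 = 52/297
P(Z=0 | obs) = 17/297 / 52/297 = 17/52
P(Z=1 | obs) = 16/297 / 52/297 = 4/13
P(Z=2 | obs) = 19/297 / 52/297 = 19/52

P(Z = 2 | obs) = 19/52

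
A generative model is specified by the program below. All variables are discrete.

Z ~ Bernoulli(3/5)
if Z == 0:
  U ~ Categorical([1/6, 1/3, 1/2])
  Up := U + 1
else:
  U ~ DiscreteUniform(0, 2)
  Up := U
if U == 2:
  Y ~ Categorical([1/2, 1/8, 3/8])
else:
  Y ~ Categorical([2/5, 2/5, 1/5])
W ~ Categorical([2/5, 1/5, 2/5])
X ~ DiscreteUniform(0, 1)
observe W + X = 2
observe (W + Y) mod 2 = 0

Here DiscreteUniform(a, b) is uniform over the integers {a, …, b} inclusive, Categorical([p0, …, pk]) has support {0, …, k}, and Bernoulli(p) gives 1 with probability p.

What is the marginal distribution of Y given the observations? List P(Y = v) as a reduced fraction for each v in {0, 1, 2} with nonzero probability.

Enumerate traces; 18 have nonzero weight after conditioning:
  (Z=0, U=0, Y=0, W=2, X=0) weight 2/375
  (Z=0, U=0, Y=1, W=1, X=1) weight 1/375
  (Z=0, U=0, Y=2, W=2, X=0) weight 1/375
  (Z=0, U=1, Y=0, W=2, X=0) weight 4/375
  (Z=0, U=1, Y=1, W=1, X=1) weight 2/375
  (Z=0, U=1, Y=2, W=2, X=0) weight 2/375
  (Z=0, U=2, Y=0, W=2, X=0) weight 1/50
  (Z=0, U=2, Y=1, W=1, X=1) weight 1/400
  … 10 more
Group by Y:
  weight(Y=0) = 11/125
  weight(Y=1) = 29/1000
  weight(Y=2) = 27/500
Total weight = 11/125 + 29/1000 + 27/500 = 171/1000
P(Y=0 | obs) = 11/125 / 171/1000 = 88/171
P(Y=1 | obs) = 29/1000 / 171/1000 = 29/171
P(Y=2 | obs) = 27/500 / 171/1000 = 6/19

P(Y=0) = 88/171, P(Y=1) = 29/171, P(Y=2) = 6/19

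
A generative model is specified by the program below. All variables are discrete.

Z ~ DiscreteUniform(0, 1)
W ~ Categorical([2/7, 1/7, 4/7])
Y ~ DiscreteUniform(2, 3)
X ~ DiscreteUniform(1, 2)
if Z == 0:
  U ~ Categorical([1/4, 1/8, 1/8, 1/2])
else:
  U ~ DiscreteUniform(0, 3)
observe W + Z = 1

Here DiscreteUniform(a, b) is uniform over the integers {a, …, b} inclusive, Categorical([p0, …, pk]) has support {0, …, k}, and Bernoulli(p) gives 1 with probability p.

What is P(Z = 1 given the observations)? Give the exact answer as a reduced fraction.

P(Z = 1 | obs) = 2/3

Enumerate traces; 32 have nonzero weight after conditioning:
  (Z=0, W=1, Y=2, X=1, U=0) weight 1/224
  (Z=0, W=1, Y=2, X=1, U=1) weight 1/448
  (Z=0, W=1, Y=2, X=1, U=2) weight 1/448
  (Z=0, W=1, Y=2, X=1, U=3) weight 1/112
  (Z=0, W=1, Y=2, X=2, U=0) weight 1/224
  (Z=0, W=1, Y=2, X=2, U=1) weight 1/448
  (Z=0, W=1, Y=2, X=2, U=2) weight 1/448
  (Z=0, W=1, Y=2, X=2, U=3) weight 1/112
  (Z=1, W=0, Y=2, X=1, U=0) weight 1/112
  … 23 more
Group by Z:
  weight(Z=0) = 1/14
  weight(Z=1) = 1/7
Total weight = 1/14 + 1/7 = 3/14
P(Z=0 | obs) = 1/14 / 3/14 = 1/3
P(Z=1 | obs) = 1/7 / 3/14 = 2/3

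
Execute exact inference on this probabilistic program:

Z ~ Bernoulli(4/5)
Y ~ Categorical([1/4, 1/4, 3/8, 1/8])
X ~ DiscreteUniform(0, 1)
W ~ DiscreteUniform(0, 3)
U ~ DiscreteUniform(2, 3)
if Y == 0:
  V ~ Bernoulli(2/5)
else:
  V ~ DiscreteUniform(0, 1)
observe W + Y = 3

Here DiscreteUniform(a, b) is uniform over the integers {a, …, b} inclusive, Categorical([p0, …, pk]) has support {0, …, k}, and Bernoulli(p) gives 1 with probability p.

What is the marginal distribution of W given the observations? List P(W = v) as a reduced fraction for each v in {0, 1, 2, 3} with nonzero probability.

Enumerate traces; 64 have nonzero weight after conditioning:
  (Z=0, Y=0, X=0, W=3, U=2, V=0) weight 3/1600
  (Z=0, Y=0, X=0, W=3, U=2, V=1) weight 1/800
  (Z=0, Y=0, X=0, W=3, U=3, V=0) weight 3/1600
  (Z=0, Y=0, X=0, W=3, U=3, V=1) weight 1/800
  (Z=0, Y=0, X=1, W=3, U=2, V=0) weight 3/1600
  (Z=0, Y=0, X=1, W=3, U=2, V=1) weight 1/800
  (Z=0, Y=0, X=1, W=3, U=3, V=0) weight 3/1600
  (Z=0, Y=0, X=1, W=3, U=3, V=1) weight 1/800
  (Z=0, Y=1, X=0, W=2, U=2, V=0) weight 1/640
  (Z=0, Y=2, X=0, W=1, U=2, V=0) weight 3/1280
  … 54 more
Group by W:
  weight(W=0) = 1/32
  weight(W=1) = 3/32
  weight(W=2) = 1/16
  weight(W=3) = 1/16
Total weight = 1/32 + 3/32 + 1/16 + 1/16 = 1/4
P(W=0 | obs) = 1/32 / 1/4 = 1/8
P(W=1 | obs) = 3/32 / 1/4 = 3/8
P(W=2 | obs) = 1/16 / 1/4 = 1/4
P(W=3 | obs) = 1/16 / 1/4 = 1/4

P(W=0) = 1/8, P(W=1) = 3/8, P(W=2) = 1/4, P(W=3) = 1/4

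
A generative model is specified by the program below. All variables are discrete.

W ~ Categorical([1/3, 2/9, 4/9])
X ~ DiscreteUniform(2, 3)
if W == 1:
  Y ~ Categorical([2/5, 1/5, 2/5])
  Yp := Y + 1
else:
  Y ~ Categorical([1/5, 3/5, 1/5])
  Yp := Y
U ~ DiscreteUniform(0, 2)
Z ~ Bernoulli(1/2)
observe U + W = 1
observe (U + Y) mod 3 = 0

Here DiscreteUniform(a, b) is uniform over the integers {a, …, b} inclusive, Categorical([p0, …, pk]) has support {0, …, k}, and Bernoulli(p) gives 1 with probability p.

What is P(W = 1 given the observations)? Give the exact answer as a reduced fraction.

Enumerate traces; 8 have nonzero weight after conditioning:
  (W=0, X=2, Y=2, U=1, Z=0) weight 1/180
  (W=0, X=2, Y=2, U=1, Z=1) weight 1/180
  (W=0, X=3, Y=2, U=1, Z=0) weight 1/180
  (W=0, X=3, Y=2, U=1, Z=1) weight 1/180
  (W=1, X=2, Y=0, U=0, Z=0) weight 1/135
  (W=1, X=2, Y=0, U=0, Z=1) weight 1/135
  (W=1, X=3, Y=0, U=0, Z=0) weight 1/135
  (W=1, X=3, Y=0, U=0, Z=1) weight 1/135
Group by W:
  weight(W=0) = 1/45
  weight(W=1) = 4/135
Total weight = 1/45 + 4/135 = 7/135
P(W=0 | obs) = 1/45 / 7/135 = 3/7
P(W=1 | obs) = 4/135 / 7/135 = 4/7

P(W = 1 | obs) = 4/7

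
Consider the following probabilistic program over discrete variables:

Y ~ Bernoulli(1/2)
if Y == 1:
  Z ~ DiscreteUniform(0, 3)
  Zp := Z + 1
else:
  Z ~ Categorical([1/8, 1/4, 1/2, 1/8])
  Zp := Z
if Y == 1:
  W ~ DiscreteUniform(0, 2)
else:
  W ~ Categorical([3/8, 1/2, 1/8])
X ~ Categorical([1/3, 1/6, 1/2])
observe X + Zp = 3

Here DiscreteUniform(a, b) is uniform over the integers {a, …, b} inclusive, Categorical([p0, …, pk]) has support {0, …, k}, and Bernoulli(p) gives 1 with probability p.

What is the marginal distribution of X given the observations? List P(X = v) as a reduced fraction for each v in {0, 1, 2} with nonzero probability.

P(X=0) = 1/4, P(X=1) = 1/4, P(X=2) = 1/2

Enumerate traces; 18 have nonzero weight after conditioning:
  (Y=0, Z=1, W=0, X=2) weight 3/128
  (Y=0, Z=1, W=1, X=2) weight 1/32
  (Y=0, Z=1, W=2, X=2) weight 1/128
  (Y=0, Z=2, W=0, X=1) weight 1/64
  (Y=0, Z=2, W=1, X=1) weight 1/48
  (Y=0, Z=2, W=2, X=1) weight 1/192
  (Y=0, Z=3, W=0, X=0) weight 1/128
  (Y=0, Z=3, W=1, X=0) weight 1/96
  … 10 more
Group by X:
  weight(X=0) = 1/16
  weight(X=1) = 1/16
  weight(X=2) = 1/8
Total weight = 1/16 + 1/16 + 1/8 = 1/4
P(X=0 | obs) = 1/16 / 1/4 = 1/4
P(X=1 | obs) = 1/16 / 1/4 = 1/4
P(X=2 | obs) = 1/8 / 1/4 = 1/2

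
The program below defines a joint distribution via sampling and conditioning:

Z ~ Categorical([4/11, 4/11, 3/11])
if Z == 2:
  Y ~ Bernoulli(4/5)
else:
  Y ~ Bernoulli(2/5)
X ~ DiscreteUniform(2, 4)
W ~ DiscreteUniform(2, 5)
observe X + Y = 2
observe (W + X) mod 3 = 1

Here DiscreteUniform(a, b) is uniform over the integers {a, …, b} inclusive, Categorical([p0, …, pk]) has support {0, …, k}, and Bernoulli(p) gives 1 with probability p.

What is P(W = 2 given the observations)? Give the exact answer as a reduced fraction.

Enumerate traces; 6 have nonzero weight after conditioning:
  (Z=0, Y=0, X=2, W=2) weight 1/55
  (Z=0, Y=0, X=2, W=5) weight 1/55
  (Z=1, Y=0, X=2, W=2) weight 1/55
  (Z=1, Y=0, X=2, W=5) weight 1/55
  (Z=2, Y=0, X=2, W=2) weight 1/220
  (Z=2, Y=0, X=2, W=5) weight 1/220
Group by W:
  weight(W=2) = 9/220
  weight(W=5) = 9/220
Total weight = 9/220 + 9/220 = 9/110
P(W=2 | obs) = 9/220 / 9/110 = 1/2
P(W=5 | obs) = 9/220 / 9/110 = 1/2

P(W = 2 | obs) = 1/2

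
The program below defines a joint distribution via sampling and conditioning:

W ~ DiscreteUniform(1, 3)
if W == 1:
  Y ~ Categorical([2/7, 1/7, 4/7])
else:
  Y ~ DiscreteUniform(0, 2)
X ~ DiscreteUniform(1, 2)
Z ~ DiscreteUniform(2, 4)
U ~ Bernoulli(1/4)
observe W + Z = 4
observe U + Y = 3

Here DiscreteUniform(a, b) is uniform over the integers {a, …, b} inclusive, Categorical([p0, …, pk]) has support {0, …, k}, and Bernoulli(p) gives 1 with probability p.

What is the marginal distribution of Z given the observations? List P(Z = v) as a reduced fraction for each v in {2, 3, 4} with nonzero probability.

P(Z=2) = 7/19, P(Z=3) = 12/19

Enumerate traces; 4 have nonzero weight after conditioning:
  (W=1, Y=2, X=1, Z=3, U=1) weight 1/126
  (W=1, Y=2, X=2, Z=3, U=1) weight 1/126
  (W=2, Y=2, X=1, Z=2, U=1) weight 1/216
  (W=2, Y=2, X=2, Z=2, U=1) weight 1/216
Group by Z:
  weight(Z=2) = 1/108
  weight(Z=3) = 1/63
Total weight = 1/108 + 1/63 = 19/756
P(Z=2 | obs) = 1/108 / 19/756 = 7/19
P(Z=3 | obs) = 1/63 / 19/756 = 12/19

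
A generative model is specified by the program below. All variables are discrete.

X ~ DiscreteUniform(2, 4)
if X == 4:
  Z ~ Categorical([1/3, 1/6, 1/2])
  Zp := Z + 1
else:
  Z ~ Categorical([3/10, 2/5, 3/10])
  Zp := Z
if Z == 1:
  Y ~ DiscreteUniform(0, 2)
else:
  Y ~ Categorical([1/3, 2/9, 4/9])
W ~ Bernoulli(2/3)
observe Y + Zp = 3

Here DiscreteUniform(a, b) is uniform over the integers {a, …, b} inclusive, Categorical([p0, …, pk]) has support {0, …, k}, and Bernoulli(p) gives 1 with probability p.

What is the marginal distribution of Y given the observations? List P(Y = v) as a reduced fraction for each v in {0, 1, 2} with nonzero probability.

P(Y=0) = 45/208, P(Y=1) = 51/208, P(Y=2) = 7/13

Enumerate traces; 14 have nonzero weight after conditioning:
  (X=2, Z=1, Y=2, W=0) weight 2/135
  (X=2, Z=1, Y=2, W=1) weight 4/135
  (X=2, Z=2, Y=1, W=0) weight 1/135
  (X=2, Z=2, Y=1, W=1) weight 2/135
  (X=3, Z=1, Y=2, W=0) weight 2/135
  (X=3, Z=1, Y=2, W=1) weight 4/135
  (X=3, Z=2, Y=1, W=0) weight 1/135
  (X=3, Z=2, Y=1, W=1) weight 2/135
  (X=4, Z=2, Y=0, W=0) weight 1/54
  … 5 more
Group by Y:
  weight(Y=0) = 1/18
  weight(Y=1) = 17/270
  weight(Y=2) = 56/405
Total weight = 1/18 + 17/270 + 56/405 = 104/405
P(Y=0 | obs) = 1/18 / 104/405 = 45/208
P(Y=1 | obs) = 17/270 / 104/405 = 51/208
P(Y=2 | obs) = 56/405 / 104/405 = 7/13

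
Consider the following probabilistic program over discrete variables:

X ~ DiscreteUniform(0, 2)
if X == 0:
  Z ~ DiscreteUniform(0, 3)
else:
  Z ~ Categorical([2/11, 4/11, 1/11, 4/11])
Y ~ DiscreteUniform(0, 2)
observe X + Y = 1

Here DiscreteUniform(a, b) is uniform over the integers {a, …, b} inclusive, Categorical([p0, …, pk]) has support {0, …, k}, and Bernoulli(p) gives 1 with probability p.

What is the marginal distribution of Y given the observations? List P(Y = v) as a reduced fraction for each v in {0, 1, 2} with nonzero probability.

P(Y=0) = 1/2, P(Y=1) = 1/2

Enumerate traces; 8 have nonzero weight after conditioning:
  (X=0, Z=0, Y=1) weight 1/36
  (X=0, Z=1, Y=1) weight 1/36
  (X=0, Z=2, Y=1) weight 1/36
  (X=0, Z=3, Y=1) weight 1/36
  (X=1, Z=0, Y=0) weight 2/99
  (X=1, Z=1, Y=0) weight 4/99
  (X=1, Z=2, Y=0) weight 1/99
  (X=1, Z=3, Y=0) weight 4/99
Group by Y:
  weight(Y=0) = 1/9
  weight(Y=1) = 1/9
Total weight = 1/9 + 1/9 = 2/9
P(Y=0 | obs) = 1/9 / 2/9 = 1/2
P(Y=1 | obs) = 1/9 / 2/9 = 1/2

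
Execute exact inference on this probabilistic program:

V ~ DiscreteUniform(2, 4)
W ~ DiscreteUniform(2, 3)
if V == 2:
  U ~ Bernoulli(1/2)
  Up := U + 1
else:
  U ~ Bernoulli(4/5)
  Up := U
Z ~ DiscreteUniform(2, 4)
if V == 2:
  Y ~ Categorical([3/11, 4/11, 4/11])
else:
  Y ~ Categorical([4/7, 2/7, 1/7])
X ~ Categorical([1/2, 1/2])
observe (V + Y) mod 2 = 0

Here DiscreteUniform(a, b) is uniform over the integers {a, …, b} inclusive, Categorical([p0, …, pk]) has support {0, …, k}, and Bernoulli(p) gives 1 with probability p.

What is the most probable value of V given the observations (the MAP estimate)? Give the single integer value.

Enumerate traces; 120 have nonzero weight after conditioning:
  (V=2, W=2, U=0, Z=2, Y=0, X=0) weight 1/264
  (V=2, W=2, U=0, Z=2, Y=0, X=1) weight 1/264
  (V=2, W=2, U=0, Z=2, Y=2, X=0) weight 1/198
  (V=2, W=2, U=0, Z=2, Y=2, X=1) weight 1/198
  (V=2, W=2, U=0, Z=3, Y=0, X=0) weight 1/264
  (V=2, W=2, U=0, Z=3, Y=0, X=1) weight 1/264
  (V=2, W=2, U=0, Z=3, Y=2, X=0) weight 1/198
  (V=2, W=2, U=0, Z=3, Y=2, X=1) weight 1/198
  (V=3, W=2, U=0, Z=2, Y=1, X=0) weight 1/630
  (V=4, W=2, U=0, Z=2, Y=0, X=0) weight 1/315
  … 110 more
Group by V:
  weight(V=2) = 7/33
  weight(V=3) = 2/21
  weight(V=4) = 5/21
Total weight = 7/33 + 2/21 + 5/21 = 6/11
P(V=2 | obs) = 7/33 / 6/11 = 7/18
P(V=3 | obs) = 2/21 / 6/11 = 11/63
P(V=4 | obs) = 5/21 / 6/11 = 55/126
argmax = 4

argmax_v P(V = v | obs) = 4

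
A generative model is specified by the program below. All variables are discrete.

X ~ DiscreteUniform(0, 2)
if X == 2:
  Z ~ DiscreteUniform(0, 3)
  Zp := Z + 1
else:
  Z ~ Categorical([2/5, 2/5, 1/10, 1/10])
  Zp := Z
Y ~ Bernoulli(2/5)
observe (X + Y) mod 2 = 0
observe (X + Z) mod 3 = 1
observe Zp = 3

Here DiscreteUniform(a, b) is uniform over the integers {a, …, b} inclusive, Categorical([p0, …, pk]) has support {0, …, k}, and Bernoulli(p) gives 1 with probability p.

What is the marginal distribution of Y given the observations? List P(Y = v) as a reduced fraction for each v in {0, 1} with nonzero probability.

Enumerate traces; 2 have nonzero weight after conditioning:
  (X=1, Z=3, Y=1) weight 1/75
  (X=2, Z=2, Y=0) weight 1/20
Group by Y:
  weight(Y=0) = 1/20
  weight(Y=1) = 1/75
Total weight = 1/20 + 1/75 = 19/300
P(Y=0 | obs) = 1/20 / 19/300 = 15/19
P(Y=1 | obs) = 1/75 / 19/300 = 4/19

P(Y=0) = 15/19, P(Y=1) = 4/19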